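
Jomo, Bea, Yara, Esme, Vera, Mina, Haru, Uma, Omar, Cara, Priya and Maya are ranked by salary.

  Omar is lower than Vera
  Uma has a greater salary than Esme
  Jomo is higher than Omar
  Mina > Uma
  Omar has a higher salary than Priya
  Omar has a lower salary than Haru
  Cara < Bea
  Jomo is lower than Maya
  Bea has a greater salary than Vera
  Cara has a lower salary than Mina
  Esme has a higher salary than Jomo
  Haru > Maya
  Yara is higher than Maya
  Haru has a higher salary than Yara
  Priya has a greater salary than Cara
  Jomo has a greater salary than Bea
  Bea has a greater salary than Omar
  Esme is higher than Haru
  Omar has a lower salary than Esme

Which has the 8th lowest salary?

Yara

The consecutive relations fix a unique order: Cara < Priya < Omar < Vera < Bea < Jomo < Maya < Yara < Haru < Esme < Uma < Mina.
Counting 8 from the smallest end gives Yara.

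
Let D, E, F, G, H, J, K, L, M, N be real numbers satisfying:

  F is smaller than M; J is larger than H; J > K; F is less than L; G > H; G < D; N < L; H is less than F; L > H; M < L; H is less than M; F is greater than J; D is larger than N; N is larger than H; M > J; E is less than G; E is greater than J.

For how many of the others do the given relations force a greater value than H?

Directly above H: J, G, F, N, M, L.
One step further: E, D (8 so far).
Nothing else is reachable above H; 8 in all.

8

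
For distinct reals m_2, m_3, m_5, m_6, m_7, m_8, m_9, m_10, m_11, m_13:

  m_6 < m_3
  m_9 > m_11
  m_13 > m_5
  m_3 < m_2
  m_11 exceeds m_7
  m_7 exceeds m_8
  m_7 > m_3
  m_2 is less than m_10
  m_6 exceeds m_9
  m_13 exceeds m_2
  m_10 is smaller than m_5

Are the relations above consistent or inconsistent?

We have m_3 < m_7 stated directly, yet also m_7 < m_11 < m_9 < m_6 < m_3 by chaining the others — so m_7 < m_3. Contradiction.

inconsistent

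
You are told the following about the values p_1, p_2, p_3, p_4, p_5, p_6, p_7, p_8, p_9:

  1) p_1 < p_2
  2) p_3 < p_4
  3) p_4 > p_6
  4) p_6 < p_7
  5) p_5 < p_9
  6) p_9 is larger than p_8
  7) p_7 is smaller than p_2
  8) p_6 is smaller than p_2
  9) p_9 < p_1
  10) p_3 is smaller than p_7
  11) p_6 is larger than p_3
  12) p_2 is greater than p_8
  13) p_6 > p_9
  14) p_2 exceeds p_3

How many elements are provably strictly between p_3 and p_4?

The relations place p_3 below p_4. An element lies strictly between them when it is forced above p_3 and also forced below p_4.
Above p_3: {p_6, p_7, p_2}. Below p_4: {p_5, p_8, p_9, p_6}.
Intersection: {p_6} — 1.

1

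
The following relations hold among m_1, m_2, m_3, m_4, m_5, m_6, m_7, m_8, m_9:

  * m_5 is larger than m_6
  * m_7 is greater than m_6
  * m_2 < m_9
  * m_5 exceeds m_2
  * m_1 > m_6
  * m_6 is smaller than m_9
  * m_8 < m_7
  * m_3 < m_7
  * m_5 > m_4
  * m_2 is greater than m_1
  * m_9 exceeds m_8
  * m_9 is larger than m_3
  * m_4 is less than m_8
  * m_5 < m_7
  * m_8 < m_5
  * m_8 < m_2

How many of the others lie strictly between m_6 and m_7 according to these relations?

3

The relations place m_6 below m_7. An element lies strictly between them when it is forced above m_6 and also forced below m_7.
Above m_6: {m_1, m_2, m_5, m_9}. Below m_7: {m_4, m_8, m_3, m_1, m_2, m_5}.
Intersection: {m_1, m_2, m_5} — 3.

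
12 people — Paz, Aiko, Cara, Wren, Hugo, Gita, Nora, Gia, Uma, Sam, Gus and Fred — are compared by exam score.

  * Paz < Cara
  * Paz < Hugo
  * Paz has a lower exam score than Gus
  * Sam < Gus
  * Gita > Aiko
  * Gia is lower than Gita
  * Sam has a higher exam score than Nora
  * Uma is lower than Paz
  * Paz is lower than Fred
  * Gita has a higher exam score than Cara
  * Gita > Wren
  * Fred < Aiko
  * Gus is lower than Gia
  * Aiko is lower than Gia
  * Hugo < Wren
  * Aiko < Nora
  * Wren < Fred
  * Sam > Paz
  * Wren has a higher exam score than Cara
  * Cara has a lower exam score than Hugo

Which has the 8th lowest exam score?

The consecutive relations fix a unique order: Uma < Paz < Cara < Hugo < Wren < Fred < Aiko < Nora < Sam < Gus < Gia < Gita.
Counting 8 from the smallest end gives Nora.

Nora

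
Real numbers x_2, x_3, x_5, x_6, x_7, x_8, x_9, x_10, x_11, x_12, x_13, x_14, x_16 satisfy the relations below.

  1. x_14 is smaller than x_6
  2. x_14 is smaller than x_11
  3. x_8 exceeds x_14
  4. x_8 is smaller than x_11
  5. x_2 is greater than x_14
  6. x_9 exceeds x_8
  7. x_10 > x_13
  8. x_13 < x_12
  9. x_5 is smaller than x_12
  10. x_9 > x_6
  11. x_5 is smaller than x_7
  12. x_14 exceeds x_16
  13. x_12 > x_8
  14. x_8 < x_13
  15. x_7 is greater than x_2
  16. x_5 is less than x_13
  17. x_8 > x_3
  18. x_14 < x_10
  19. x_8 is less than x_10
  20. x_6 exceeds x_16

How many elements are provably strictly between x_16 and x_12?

3

Chaining upward from x_16 reaches: x_14, x_8, x_13, x_2, x_7, x_6, x_9, x_11, x_10.
Chaining downward from x_12 reaches: x_5, x_3, x_14, x_8, x_13.
Strictly between x_16 and x_12 are those in both lists: x_14, x_8, x_13 — 3 elements.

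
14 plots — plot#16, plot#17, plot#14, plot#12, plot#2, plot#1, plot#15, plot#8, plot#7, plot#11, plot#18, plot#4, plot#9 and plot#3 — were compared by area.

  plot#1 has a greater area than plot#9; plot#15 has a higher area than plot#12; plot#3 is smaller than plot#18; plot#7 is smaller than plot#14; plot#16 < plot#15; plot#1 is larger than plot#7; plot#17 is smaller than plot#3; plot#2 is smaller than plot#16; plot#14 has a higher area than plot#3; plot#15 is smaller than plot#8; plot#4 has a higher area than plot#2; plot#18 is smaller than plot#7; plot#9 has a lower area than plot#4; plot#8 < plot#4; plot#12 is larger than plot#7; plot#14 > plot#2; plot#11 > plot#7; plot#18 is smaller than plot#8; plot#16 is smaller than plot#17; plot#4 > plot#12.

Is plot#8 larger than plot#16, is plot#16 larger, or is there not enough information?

Chaining the given relations: plot#16 < plot#17 < plot#3 < plot#18 < plot#7 < plot#12 < plot#15 < plot#8.
So plot#8 is larger.

plot#8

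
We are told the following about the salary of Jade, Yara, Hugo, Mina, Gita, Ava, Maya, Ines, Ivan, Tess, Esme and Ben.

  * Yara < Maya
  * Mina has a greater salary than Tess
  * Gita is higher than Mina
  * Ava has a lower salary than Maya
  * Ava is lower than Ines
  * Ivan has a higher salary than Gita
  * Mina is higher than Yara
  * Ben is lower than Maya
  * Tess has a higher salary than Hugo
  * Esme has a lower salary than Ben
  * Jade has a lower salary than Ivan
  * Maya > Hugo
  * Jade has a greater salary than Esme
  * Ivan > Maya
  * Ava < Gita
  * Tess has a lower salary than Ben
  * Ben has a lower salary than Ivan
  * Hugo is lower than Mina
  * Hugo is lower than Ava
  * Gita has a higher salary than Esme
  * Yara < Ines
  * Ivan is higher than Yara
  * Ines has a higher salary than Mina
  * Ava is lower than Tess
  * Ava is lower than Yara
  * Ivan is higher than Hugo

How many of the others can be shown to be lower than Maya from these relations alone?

The elements the relations force below Maya are Hugo, Ava, Yara, Esme, Tess, Ben — no chain reaches any other.
That is 6.

6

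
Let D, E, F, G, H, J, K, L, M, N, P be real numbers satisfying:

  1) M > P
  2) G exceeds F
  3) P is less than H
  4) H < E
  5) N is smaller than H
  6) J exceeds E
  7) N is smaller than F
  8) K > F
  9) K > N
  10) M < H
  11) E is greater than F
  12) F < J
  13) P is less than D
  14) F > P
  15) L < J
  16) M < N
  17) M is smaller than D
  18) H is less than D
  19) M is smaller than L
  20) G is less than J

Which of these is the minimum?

M is not least since P < M; N is not least since M < N; H is not least since M < H; F is not least since N < F; D is not least since P < D; G is not least since F < G; E is not least since H < E; L is not least since M < L; K is not least since F < K; J is not least since E < J.
Only P has nothing below it, so P is the minimum.

P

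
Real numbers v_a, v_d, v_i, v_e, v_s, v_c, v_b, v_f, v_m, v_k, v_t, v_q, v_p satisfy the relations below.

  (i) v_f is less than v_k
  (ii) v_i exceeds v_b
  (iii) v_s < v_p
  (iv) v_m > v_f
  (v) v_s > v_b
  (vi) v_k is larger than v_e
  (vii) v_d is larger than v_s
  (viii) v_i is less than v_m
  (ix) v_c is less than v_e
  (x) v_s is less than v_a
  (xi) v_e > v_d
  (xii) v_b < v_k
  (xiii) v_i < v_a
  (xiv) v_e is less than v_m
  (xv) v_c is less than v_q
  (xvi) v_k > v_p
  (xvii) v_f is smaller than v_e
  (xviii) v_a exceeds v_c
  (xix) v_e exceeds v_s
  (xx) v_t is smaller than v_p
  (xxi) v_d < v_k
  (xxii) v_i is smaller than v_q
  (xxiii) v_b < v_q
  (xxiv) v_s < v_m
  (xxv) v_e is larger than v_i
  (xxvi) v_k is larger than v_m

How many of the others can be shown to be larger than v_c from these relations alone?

5

Directly above v_c: v_q, v_a, v_e.
One step further: v_m, v_k (5 so far).
Nothing else is reachable above v_c; 5 in all.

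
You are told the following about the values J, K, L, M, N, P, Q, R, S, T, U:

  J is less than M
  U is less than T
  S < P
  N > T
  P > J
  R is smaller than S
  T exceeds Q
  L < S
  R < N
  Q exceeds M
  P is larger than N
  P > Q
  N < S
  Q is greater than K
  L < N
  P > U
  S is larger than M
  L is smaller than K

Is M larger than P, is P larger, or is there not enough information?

P

Chaining the given relations: M < Q < T < N < S < P.
So P is larger.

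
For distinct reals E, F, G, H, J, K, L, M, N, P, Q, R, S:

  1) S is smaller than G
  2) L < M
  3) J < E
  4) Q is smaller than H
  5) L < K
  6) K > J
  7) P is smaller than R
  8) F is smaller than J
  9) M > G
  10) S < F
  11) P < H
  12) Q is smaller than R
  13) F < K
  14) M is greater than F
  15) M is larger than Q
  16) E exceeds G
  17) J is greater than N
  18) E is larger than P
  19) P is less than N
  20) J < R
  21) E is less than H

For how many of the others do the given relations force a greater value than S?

Directly above S: G, F.
One step further: J, K, E, M (6 so far).
One step further: R, H (8 so far).
No other element is forced above S by the given relations, so the count is 8.

8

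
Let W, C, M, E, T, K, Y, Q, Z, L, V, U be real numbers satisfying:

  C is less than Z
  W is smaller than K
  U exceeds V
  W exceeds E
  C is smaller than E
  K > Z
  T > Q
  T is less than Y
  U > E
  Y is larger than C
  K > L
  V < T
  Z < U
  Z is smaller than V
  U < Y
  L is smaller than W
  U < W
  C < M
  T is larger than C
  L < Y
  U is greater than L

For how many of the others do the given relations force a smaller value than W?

6

From W the given relations immediately reach E, L, U.
From those, C, Z, V — 6 in total.
Nothing else is reachable below W; 6 in all.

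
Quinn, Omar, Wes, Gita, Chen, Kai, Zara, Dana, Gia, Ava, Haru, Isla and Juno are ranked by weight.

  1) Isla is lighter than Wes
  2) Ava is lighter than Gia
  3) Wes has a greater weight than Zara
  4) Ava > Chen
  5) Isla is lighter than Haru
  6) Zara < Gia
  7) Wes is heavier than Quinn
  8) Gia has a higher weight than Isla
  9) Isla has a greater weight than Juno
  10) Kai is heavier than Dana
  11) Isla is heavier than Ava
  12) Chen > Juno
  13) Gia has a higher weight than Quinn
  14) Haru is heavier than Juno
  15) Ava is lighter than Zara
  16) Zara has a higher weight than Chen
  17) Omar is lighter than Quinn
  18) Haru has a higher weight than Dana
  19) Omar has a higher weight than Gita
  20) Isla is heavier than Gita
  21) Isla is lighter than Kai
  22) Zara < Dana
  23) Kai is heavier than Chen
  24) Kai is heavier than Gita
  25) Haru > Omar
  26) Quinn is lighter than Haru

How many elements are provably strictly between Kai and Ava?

3

The relations place Ava below Kai. An element lies strictly between them when it is forced above Ava and also forced below Kai.
Above Ava: {Zara, Isla, Dana, Haru, Wes, Gia}. Below Kai: {Juno, Chen, Gita, Zara, Isla, Dana}.
Intersection: {Zara, Isla, Dana} — 3.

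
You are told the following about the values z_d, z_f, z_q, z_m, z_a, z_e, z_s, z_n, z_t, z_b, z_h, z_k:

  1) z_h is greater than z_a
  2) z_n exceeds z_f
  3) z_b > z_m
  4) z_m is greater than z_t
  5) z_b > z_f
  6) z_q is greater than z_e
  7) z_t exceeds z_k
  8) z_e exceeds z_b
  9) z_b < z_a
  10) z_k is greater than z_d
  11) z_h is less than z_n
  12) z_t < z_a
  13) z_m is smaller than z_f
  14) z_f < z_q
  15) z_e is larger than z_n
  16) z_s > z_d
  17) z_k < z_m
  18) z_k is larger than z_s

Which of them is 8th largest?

z_m

The consecutive relations fix a unique order: z_d < z_s < z_k < z_t < z_m < z_f < z_b < z_a < z_h < z_n < z_e < z_q.
The 8th largest is z_m.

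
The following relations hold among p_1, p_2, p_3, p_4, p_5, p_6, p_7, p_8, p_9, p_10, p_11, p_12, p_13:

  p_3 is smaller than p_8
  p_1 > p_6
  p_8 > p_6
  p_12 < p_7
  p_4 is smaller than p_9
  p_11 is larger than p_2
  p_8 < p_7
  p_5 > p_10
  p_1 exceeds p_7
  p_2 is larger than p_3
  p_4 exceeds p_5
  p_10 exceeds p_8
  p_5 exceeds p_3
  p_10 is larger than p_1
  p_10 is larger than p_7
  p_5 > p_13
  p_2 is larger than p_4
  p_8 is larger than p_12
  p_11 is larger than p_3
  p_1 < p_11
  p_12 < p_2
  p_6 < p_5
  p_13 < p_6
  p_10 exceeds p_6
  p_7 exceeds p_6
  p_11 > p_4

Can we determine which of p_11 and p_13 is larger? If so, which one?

p_11

Link the given pairs in sequence: p_13 < p_6; p_6 < p_8; p_8 < p_7; p_7 < p_1; p_1 < p_10; p_10 < p_5; p_5 < p_4; p_4 < p_2; p_2 < p_11.
Together: p_13 < p_6 < p_8 < p_7 < p_1 < p_10 < p_5 < p_4 < p_2 < p_11.
So p_11 is larger.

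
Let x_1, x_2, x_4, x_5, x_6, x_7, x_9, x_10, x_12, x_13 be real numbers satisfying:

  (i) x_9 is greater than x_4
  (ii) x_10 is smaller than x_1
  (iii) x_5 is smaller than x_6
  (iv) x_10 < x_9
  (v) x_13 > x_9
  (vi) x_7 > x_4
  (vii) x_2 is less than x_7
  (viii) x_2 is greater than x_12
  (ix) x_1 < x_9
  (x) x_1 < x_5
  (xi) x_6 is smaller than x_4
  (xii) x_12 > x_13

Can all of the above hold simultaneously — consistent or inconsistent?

consistent

Every relation is compatible with x_10 < x_1 < x_5 < x_6 < x_4 < x_9 < x_13 < x_12 < x_2 < x_7; the set is consistent.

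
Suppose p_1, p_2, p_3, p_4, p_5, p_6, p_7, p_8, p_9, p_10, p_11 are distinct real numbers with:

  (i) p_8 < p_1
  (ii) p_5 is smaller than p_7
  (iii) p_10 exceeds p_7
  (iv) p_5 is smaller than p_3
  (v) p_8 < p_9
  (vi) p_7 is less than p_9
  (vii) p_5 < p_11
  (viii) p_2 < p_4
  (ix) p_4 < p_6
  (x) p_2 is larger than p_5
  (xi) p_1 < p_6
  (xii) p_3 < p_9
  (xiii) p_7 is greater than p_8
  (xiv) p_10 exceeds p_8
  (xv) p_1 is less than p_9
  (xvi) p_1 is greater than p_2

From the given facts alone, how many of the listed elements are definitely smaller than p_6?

5

From p_6 the given relations immediately reach p_4, p_1.
From those, p_2, p_8 — 4 in total.
From those, p_5 — 5 in total.
No other element is forced below p_6 by the given relations, so the count is 5.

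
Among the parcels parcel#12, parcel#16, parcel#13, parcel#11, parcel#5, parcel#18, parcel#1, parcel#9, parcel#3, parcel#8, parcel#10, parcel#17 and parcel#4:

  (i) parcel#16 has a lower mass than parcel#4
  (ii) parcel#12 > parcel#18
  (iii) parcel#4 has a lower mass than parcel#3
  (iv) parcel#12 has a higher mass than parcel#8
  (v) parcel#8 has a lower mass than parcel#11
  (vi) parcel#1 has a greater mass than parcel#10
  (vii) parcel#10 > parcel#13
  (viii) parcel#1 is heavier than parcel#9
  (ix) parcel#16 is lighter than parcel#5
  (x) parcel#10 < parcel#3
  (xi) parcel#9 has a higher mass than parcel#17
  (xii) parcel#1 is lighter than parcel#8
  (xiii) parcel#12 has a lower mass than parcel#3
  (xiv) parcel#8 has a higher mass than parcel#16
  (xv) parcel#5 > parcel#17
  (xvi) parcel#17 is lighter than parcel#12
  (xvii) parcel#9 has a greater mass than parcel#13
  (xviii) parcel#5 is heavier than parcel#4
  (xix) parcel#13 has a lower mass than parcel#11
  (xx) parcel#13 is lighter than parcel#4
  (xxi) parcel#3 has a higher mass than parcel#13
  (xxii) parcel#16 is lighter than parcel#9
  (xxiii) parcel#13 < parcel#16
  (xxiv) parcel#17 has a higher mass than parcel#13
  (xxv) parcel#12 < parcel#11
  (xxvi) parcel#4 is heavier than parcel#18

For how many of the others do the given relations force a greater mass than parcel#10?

5

The elements the relations force above parcel#10 are parcel#1, parcel#8, parcel#12, parcel#3, parcel#11 — no chain reaches any other.
That is 5.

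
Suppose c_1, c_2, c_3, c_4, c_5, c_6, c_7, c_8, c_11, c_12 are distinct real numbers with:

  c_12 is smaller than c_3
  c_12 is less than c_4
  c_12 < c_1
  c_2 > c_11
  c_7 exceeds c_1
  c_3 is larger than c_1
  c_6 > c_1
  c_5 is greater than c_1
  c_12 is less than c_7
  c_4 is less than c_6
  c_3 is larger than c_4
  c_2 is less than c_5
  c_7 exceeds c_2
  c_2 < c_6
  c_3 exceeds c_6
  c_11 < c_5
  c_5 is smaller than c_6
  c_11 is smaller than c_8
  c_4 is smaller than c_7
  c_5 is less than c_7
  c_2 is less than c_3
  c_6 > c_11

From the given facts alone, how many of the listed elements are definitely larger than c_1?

4

Directly above c_1: c_5, c_6, c_7, c_3.
Nothing else is reachable above c_1; 4 in all.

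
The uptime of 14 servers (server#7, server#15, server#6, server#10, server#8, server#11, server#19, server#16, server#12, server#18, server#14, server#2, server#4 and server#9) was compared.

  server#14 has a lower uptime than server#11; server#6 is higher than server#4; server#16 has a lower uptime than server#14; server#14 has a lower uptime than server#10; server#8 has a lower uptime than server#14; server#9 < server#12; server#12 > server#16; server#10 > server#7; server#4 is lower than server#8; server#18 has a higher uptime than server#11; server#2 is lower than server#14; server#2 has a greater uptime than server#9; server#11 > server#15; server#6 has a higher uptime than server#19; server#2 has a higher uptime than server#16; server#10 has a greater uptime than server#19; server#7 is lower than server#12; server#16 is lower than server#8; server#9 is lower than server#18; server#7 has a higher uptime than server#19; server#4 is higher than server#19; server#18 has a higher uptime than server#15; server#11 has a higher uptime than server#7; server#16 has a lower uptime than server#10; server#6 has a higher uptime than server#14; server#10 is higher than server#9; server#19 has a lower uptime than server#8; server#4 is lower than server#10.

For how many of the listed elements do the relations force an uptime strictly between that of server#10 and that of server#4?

2

Chaining upward from server#4 reaches: server#8, server#14, server#6, server#11, server#18.
Chaining downward from server#10 reaches: server#19, server#16, server#9, server#8, server#2, server#14, server#7.
Strictly between server#4 and server#10 are those in both lists: server#8, server#14 — 2 elements.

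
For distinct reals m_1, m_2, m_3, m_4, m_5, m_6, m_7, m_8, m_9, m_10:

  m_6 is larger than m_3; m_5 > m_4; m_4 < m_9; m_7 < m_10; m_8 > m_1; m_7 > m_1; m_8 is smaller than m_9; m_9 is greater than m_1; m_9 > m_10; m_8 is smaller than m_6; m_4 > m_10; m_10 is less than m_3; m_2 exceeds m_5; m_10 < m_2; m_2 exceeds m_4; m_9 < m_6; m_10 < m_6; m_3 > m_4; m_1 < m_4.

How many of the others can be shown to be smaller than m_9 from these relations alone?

5

Directly below m_9: m_1, m_8, m_10, m_4.
One step further: m_7 (5 so far).
No other element is forced below m_9 by the given relations, so the count is 5.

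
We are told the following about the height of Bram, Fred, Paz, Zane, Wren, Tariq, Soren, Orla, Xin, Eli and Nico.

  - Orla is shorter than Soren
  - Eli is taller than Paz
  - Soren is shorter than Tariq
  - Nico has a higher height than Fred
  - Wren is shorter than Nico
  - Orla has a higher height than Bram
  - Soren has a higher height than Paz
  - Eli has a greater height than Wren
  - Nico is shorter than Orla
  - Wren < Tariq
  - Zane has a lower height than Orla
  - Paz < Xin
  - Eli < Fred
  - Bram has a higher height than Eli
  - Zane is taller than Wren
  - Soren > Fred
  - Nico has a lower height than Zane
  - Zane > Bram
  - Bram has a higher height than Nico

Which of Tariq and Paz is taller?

Following the relations from Paz: Paz < Eli < Fred < Nico < Bram < Zane < Orla < Soren < Tariq.
So Paz < Tariq; Tariq is the taller of the two.

Tariq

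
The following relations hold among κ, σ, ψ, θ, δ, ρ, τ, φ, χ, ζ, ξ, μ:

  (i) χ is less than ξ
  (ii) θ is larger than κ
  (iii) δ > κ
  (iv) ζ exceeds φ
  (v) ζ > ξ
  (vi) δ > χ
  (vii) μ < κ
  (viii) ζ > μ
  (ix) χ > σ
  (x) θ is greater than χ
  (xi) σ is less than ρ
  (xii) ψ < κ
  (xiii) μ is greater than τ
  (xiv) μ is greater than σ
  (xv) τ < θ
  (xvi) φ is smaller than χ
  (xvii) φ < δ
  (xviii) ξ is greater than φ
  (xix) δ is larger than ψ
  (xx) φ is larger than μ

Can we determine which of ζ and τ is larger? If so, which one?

The relevant relations are τ < μ; μ < φ; φ < χ; χ < ξ; ξ < ζ.
Chaining these gives τ < μ < φ < χ < ξ < ζ.
So ζ is larger.

ζ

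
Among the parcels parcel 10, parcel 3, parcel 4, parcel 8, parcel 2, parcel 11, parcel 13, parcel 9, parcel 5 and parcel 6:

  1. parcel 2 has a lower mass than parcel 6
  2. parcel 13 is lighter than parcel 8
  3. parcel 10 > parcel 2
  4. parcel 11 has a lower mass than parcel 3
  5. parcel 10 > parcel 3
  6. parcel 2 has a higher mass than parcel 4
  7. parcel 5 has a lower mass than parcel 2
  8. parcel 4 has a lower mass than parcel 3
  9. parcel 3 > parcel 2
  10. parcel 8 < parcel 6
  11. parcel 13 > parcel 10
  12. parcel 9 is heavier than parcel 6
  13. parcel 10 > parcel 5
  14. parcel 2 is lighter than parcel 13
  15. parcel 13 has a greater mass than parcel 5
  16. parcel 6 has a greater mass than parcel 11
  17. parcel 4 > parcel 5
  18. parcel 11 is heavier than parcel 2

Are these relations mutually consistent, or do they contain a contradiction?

consistent

Every relation is compatible with parcel 5 < parcel 4 < parcel 2 < parcel 11 < parcel 3 < parcel 10 < parcel 13 < parcel 8 < parcel 6 < parcel 9; the set is consistent.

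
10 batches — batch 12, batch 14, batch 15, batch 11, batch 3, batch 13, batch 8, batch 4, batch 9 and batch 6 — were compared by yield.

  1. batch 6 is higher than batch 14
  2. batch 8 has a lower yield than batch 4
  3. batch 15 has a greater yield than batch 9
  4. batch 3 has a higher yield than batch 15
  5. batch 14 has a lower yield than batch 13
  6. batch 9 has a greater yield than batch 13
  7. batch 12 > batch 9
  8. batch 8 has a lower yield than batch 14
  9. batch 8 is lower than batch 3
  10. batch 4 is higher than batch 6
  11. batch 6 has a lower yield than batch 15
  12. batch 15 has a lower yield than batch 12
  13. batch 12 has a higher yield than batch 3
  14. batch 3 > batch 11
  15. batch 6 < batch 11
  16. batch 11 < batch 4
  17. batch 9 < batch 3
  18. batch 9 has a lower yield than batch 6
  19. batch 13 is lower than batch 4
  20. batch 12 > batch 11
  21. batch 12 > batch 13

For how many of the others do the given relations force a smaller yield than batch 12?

The elements the relations force below batch 12 are batch 8, batch 14, batch 13, batch 9, batch 6, batch 15, batch 11, batch 3 — no chain reaches any other.
That is 8.

8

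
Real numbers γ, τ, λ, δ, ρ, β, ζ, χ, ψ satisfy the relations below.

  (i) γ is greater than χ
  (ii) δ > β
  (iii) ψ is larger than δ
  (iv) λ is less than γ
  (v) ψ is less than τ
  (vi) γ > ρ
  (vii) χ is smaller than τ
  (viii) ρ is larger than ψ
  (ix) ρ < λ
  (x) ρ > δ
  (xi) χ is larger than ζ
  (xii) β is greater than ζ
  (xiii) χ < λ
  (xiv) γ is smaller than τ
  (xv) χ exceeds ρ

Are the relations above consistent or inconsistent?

consistent

The single ordering ζ < β < δ < ψ < ρ < χ < λ < γ < τ satisfies every listed relation, so no contradiction arises.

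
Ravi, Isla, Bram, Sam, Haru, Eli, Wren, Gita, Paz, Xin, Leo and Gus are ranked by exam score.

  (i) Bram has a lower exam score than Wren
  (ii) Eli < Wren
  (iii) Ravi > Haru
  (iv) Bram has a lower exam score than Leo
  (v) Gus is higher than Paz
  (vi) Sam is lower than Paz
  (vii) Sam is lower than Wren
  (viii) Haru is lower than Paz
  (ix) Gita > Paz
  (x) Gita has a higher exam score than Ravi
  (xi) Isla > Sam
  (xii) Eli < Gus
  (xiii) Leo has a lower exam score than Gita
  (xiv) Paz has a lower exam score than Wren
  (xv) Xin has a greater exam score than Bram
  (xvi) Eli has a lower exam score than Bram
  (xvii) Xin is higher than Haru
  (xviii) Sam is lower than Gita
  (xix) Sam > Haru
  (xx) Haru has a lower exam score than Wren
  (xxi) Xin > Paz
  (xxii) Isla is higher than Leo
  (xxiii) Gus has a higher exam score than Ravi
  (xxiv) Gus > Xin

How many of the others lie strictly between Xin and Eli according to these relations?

1

Chaining upward from Eli reaches: Bram, Leo, Isla, Wren, Gus, Gita.
Chaining downward from Xin reaches: Haru, Sam, Paz, Bram.
Strictly between Eli and Xin are those in both lists: Bram — 1 element.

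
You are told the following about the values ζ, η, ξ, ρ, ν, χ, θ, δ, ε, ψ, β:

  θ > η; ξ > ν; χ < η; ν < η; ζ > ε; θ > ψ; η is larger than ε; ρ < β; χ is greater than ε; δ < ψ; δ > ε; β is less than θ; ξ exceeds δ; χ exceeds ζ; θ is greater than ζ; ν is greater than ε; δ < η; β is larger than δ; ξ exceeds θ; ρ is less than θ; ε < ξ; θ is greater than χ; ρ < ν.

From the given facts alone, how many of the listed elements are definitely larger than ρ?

Directly above ρ: ν, β, θ.
One step further: η, ξ (5 so far).
No other element is forced above ρ by the given relations, so the count is 5.

5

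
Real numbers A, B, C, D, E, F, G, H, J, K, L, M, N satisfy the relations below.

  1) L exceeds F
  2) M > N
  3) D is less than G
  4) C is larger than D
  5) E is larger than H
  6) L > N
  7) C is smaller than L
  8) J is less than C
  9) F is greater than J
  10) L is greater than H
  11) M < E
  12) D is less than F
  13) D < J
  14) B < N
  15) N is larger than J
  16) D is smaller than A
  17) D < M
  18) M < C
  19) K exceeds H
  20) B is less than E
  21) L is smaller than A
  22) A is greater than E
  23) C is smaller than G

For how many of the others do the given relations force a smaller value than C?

The elements the relations force below C are D, B, J, N, M — no chain reaches any other.
That is 5.

5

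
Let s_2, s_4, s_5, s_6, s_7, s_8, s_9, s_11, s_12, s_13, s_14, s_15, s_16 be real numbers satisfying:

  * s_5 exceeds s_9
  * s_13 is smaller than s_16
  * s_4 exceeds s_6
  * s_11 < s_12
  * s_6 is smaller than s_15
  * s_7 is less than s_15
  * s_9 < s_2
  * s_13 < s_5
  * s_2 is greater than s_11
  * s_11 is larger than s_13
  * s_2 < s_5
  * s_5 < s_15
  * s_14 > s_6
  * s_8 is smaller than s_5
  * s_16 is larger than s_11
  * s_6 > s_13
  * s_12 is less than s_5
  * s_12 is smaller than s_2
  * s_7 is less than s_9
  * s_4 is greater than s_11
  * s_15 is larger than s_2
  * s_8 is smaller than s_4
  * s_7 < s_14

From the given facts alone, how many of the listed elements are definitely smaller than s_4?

Directly below s_4: s_8, s_11, s_6.
One step further: s_13 (4 so far).
Nothing else is reachable below s_4; 4 in all.

4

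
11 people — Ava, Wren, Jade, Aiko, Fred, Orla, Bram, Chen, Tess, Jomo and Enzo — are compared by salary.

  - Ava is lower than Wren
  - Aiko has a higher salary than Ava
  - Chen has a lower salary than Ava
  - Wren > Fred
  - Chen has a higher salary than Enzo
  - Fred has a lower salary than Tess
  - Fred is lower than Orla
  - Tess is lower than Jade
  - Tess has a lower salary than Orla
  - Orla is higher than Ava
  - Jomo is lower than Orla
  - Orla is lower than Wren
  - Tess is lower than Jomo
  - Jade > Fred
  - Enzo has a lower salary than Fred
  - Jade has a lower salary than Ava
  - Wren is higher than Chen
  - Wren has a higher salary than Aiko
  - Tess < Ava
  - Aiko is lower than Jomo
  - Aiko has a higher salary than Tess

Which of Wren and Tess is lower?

Tess

Chaining the given relations: Tess < Jade < Ava < Aiko < Jomo < Orla < Wren.
So Tess < Wren; Tess is the lower of the two.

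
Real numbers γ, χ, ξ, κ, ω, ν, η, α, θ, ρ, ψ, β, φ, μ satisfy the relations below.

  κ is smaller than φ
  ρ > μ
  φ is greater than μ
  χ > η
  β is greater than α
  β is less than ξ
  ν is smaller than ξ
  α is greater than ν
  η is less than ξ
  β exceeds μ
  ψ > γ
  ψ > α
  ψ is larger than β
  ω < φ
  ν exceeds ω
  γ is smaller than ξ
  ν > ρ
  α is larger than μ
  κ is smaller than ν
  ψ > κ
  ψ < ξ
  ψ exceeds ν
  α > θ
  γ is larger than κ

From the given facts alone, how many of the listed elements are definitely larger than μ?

Directly above μ: ρ, α, β, φ.
One step further: ν, ψ, ξ (7 so far).
No other element is forced above μ by the given relations, so the count is 7.

7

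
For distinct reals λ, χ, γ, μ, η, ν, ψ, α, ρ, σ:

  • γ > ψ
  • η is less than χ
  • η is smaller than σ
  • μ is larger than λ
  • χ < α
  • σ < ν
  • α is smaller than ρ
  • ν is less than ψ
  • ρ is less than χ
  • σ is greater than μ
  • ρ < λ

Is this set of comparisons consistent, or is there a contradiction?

We have ρ < χ stated directly, yet also χ < α < ρ by chaining the others — so χ < ρ. Contradiction.

inconsistent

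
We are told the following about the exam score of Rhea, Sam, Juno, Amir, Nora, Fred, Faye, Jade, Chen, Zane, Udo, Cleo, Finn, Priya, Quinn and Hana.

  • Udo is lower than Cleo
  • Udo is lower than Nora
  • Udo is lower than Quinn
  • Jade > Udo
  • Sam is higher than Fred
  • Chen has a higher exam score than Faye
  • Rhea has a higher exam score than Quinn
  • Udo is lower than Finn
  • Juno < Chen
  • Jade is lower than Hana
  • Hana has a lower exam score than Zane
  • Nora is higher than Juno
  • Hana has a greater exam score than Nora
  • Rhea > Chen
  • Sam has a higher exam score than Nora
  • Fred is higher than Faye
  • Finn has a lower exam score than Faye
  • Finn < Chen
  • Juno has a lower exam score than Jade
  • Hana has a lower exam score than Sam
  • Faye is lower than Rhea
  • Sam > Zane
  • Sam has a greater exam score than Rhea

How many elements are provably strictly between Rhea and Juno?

1

Chaining upward from Juno reaches: Nora, Jade, Chen, Hana, Zane, Sam.
Chaining downward from Rhea reaches: Udo, Finn, Quinn, Faye, Chen.
Strictly between Juno and Rhea are those in both lists: Chen — 1 element.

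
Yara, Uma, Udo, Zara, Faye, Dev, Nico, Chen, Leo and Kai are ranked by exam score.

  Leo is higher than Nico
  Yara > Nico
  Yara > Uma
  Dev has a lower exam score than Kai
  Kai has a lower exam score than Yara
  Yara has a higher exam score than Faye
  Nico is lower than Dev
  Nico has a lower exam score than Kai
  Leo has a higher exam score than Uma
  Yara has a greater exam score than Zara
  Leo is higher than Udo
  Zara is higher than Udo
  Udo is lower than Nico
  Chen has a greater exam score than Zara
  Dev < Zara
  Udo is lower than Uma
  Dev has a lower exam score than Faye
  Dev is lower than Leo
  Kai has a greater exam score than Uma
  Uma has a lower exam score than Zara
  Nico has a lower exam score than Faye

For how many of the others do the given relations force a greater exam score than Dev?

6

The elements the relations force above Dev are Zara, Chen, Faye, Kai, Leo, Yara — no chain reaches any other.
That is 6.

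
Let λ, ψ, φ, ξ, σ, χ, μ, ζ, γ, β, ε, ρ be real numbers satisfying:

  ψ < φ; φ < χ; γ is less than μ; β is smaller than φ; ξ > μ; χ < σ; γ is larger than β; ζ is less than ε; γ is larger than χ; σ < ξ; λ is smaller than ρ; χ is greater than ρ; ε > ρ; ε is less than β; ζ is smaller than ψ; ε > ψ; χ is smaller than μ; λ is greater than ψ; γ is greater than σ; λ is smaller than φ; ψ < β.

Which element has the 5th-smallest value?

The consecutive relations fix a unique order: ζ < ψ < λ < ρ < ε < β < φ < χ < σ < γ < μ < ξ.
Counting 5 from the smallest end gives ε.

ε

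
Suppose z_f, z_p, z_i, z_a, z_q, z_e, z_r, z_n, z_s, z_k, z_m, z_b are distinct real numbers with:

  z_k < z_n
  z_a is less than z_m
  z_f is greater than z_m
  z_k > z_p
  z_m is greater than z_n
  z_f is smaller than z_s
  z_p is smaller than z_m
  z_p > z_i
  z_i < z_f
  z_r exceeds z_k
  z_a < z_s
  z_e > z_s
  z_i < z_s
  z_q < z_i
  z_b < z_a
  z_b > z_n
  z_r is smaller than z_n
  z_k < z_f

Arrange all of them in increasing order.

z_q < z_i < z_p < z_k < z_r < z_n < z_b < z_a < z_m < z_f < z_s < z_e

Each adjacent pair is fixed by a given relation: z_q < z_i; z_i < z_p; z_p < z_k; z_k < z_r; z_r < z_n; z_n < z_b; z_b < z_a; z_a < z_m; z_m < z_f; z_f < z_s; z_s < z_e. Chaining them end to end gives the full order.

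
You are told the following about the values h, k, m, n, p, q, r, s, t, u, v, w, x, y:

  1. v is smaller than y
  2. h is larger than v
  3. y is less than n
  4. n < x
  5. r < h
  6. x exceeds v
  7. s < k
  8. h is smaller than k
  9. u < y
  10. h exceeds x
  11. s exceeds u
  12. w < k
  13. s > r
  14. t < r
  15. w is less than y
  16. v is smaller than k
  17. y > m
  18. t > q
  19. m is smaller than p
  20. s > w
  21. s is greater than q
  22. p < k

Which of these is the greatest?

Chaining downward from k: directly below it, p, v, w, s, h; then q, m, r, u, x; then t, n; then y.
That covers every other element, and nothing is given above k, so k is the greatest.

k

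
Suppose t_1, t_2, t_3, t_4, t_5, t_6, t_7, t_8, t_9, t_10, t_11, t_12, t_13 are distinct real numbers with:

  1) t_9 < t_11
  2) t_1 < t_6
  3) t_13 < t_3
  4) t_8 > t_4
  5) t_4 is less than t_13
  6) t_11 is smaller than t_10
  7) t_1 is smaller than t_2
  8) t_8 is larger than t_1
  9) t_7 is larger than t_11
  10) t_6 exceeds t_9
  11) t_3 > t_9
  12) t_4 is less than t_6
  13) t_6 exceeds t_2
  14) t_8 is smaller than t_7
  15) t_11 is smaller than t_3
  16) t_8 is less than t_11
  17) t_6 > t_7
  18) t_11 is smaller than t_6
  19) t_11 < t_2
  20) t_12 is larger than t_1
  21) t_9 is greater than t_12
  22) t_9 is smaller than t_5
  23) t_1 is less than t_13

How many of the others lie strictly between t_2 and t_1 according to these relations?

4

The relations place t_1 below t_2. An element lies strictly between them when it is forced above t_1 and also forced below t_2.
Above t_1: {t_12, t_9, t_8, t_11, t_13, t_5, t_10, t_3, t_7, t_6}. Below t_2: {t_4, t_12, t_9, t_8, t_11}.
Intersection: {t_12, t_9, t_8, t_11} — 4.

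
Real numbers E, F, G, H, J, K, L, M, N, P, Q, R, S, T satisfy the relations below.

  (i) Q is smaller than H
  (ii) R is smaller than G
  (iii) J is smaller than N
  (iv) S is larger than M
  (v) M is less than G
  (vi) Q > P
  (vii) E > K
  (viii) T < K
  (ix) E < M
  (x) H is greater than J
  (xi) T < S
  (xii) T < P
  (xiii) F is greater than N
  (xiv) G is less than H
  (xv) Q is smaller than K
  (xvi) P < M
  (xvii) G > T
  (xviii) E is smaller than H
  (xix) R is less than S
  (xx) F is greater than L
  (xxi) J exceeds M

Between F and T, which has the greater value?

T < P and P < Q give T < Q.
With Q < K: T < P < Q < K.
Then K < E extends the chain to E.
With E < M: T < P < Q < K < E < M.
Then M < J extends the chain to J.
With J < N: T < P < Q < K < E < M < J < N.
Then N < F extends the chain to F.
So T < F; F is the larger of the two.

F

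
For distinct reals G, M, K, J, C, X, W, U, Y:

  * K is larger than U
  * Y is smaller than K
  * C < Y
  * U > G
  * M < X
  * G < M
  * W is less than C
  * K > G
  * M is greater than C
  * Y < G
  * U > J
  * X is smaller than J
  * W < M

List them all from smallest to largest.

Nothing is placed below W, so it is least; from there W < C; C < Y; Y < G; G < M; M < X; X < J; J < U; U < K, each given directly.

W < C < Y < G < M < X < J < U < K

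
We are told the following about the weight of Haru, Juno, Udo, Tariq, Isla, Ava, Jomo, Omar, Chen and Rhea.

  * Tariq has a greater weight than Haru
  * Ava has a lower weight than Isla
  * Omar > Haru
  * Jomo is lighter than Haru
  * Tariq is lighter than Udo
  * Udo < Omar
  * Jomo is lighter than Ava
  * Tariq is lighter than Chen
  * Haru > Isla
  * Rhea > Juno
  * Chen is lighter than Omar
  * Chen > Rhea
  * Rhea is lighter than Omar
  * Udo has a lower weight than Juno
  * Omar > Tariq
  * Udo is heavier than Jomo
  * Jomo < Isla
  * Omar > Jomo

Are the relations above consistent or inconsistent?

The single ordering Jomo < Ava < Isla < Haru < Tariq < Udo < Juno < Rhea < Chen < Omar satisfies every listed relation, so no contradiction arises.

consistent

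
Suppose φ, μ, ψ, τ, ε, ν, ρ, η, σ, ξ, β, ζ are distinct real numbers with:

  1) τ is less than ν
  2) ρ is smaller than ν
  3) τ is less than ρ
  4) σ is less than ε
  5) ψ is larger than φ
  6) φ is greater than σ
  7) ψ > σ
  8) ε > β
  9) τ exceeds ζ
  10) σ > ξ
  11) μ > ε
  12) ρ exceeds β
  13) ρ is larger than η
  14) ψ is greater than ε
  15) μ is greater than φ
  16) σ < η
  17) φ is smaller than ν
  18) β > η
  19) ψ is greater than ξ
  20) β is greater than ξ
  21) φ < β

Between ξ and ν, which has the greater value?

The relevant relations are ξ < σ; σ < φ; φ < β; β < ρ; ρ < ν.
Together: ξ < σ < φ < β < ρ < ν.
So ξ < ν; ν is the larger of the two.

ν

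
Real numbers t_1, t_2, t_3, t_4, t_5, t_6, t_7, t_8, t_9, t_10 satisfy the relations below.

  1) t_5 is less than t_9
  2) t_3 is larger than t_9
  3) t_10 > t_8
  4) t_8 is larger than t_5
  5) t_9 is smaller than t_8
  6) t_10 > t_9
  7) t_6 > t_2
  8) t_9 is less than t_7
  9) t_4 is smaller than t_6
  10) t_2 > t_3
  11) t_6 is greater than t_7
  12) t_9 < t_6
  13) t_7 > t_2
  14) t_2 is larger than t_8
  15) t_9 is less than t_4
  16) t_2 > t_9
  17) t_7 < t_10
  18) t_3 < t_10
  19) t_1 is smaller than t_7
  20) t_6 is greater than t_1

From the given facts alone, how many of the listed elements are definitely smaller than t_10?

7

Directly below t_10: t_9, t_3, t_8, t_7.
One step further: t_1, t_5, t_2 (7 so far).
Nothing else is reachable below t_10; 7 in all.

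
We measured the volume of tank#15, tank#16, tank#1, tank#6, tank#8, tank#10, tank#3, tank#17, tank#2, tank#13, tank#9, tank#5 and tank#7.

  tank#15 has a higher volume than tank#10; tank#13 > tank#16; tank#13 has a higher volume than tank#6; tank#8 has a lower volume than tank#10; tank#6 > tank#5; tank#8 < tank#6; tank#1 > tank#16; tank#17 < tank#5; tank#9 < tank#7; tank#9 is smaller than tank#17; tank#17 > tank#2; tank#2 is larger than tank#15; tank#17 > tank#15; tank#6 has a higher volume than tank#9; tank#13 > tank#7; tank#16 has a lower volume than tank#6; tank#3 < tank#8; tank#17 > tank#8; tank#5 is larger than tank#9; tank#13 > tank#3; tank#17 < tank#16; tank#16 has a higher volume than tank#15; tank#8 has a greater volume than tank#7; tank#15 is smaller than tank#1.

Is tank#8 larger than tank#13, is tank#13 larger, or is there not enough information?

tank#8 < tank#10 < tank#15 < tank#2 < tank#17 < tank#16 < tank#6 < tank#13, by transitivity through tank#10, tank#15, tank#2, tank#17, tank#16, tank#6.
So tank#13 is larger.

tank#13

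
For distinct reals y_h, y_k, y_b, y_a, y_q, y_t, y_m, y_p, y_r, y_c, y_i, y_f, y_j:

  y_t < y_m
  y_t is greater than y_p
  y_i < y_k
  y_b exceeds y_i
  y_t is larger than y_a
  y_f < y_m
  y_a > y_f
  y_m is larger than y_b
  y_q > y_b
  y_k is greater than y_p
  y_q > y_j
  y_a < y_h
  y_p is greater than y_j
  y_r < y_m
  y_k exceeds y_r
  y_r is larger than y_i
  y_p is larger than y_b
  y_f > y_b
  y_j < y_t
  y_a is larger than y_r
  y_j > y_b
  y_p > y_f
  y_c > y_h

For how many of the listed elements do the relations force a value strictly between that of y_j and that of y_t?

1

The relations place y_j below y_t. An element lies strictly between them when it is forced above y_j and also forced below y_t.
Above y_j: {y_p, y_k, y_q, y_m}. Below y_t: {y_i, y_b, y_r, y_f, y_a, y_p}.
Intersection: {y_p} — 1.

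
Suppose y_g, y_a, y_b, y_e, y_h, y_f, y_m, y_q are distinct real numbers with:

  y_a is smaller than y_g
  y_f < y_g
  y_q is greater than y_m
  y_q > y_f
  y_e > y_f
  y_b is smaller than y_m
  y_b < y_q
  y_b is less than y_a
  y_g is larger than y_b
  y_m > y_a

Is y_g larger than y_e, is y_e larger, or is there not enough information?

undetermined

Following every chain through y_e: below y_e we get y_f.
y_g is not reached, and no chain runs the other way from y_g to y_e.
So the given relations leave the order of y_e and y_g undetermined.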